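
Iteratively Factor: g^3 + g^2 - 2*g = (g)*(g^2 + g - 2) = g*(g + 2)*(g - 1)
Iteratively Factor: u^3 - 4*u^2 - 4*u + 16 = (u - 2)*(u^2 - 2*u - 8) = (u - 2)*(u + 2)*(u - 4)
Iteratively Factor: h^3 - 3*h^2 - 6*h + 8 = (h + 2)*(h^2 - 5*h + 4) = (h - 1)*(h + 2)*(h - 4)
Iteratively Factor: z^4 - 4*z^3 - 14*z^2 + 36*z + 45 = (z - 3)*(z^3 - z^2 - 17*z - 15) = (z - 3)*(z + 1)*(z^2 - 2*z - 15) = (z - 3)*(z + 1)*(z + 3)*(z - 5)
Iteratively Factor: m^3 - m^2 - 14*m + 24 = (m + 4)*(m^2 - 5*m + 6) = (m - 3)*(m + 4)*(m - 2)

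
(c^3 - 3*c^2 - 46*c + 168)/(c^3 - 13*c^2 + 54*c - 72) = (c + 7)/(c - 3)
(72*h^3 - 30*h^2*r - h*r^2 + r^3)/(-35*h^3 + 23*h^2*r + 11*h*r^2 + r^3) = (72*h^3 - 30*h^2*r - h*r^2 + r^3)/(-35*h^3 + 23*h^2*r + 11*h*r^2 + r^3)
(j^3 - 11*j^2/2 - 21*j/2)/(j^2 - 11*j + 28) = j*(2*j + 3)/(2*(j - 4))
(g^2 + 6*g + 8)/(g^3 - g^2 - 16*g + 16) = (g + 2)/(g^2 - 5*g + 4)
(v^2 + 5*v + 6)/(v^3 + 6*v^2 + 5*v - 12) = (v + 2)/(v^2 + 3*v - 4)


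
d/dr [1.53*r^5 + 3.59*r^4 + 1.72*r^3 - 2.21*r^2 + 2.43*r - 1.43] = 7.65*r^4 + 14.36*r^3 + 5.16*r^2 - 4.42*r + 2.43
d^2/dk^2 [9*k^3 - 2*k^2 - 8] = 54*k - 4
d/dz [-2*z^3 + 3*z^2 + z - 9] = -6*z^2 + 6*z + 1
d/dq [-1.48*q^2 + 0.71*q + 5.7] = 0.71 - 2.96*q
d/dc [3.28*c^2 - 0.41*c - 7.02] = 6.56*c - 0.41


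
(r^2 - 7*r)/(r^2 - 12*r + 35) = r/(r - 5)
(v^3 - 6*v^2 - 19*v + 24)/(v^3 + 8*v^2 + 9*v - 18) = (v - 8)/(v + 6)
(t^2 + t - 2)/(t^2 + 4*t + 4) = (t - 1)/(t + 2)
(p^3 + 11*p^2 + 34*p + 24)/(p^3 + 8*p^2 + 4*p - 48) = (p + 1)/(p - 2)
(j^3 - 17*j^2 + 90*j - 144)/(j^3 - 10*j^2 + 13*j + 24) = (j - 6)/(j + 1)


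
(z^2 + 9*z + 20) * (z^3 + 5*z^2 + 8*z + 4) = z^5 + 14*z^4 + 73*z^3 + 176*z^2 + 196*z + 80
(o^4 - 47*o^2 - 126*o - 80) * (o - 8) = o^5 - 8*o^4 - 47*o^3 + 250*o^2 + 928*o + 640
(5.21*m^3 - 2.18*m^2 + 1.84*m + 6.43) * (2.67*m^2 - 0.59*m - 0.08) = 13.9107*m^5 - 8.8945*m^4 + 5.7822*m^3 + 16.2569*m^2 - 3.9409*m - 0.5144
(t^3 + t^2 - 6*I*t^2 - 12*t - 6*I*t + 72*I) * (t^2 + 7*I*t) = t^5 + t^4 + I*t^4 + 30*t^3 + I*t^3 + 42*t^2 - 12*I*t^2 - 504*t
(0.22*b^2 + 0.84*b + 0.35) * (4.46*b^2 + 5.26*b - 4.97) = 0.9812*b^4 + 4.9036*b^3 + 4.886*b^2 - 2.3338*b - 1.7395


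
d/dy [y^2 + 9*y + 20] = 2*y + 9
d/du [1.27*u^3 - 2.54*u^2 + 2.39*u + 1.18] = 3.81*u^2 - 5.08*u + 2.39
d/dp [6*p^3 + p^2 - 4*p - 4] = 18*p^2 + 2*p - 4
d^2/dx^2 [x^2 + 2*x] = 2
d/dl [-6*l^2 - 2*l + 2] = -12*l - 2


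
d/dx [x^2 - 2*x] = 2*x - 2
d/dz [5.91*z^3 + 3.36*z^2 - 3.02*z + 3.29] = 17.73*z^2 + 6.72*z - 3.02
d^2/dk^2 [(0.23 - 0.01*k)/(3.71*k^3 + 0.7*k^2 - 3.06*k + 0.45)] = (-0.825846*k^5 + 37.833096*k^4 + 9.320108*k^3 - 14.790048*k^2 - 5.24097*k + 4.134816)/(51.064811*k^9 + 28.90461*k^8 - 120.900738*k^7 - 28.756385*k^6 + 106.730568*k^5 - 10.32696*k^4 - 32.182191*k^3 + 13.06611*k^2 - 1.85895*k + 0.091125)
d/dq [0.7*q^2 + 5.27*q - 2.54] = 1.4*q + 5.27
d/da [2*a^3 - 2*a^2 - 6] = 2*a*(3*a - 2)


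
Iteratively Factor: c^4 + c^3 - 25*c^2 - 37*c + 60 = (c - 1)*(c^3 + 2*c^2 - 23*c - 60) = (c - 1)*(c + 4)*(c^2 - 2*c - 15) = (c - 5)*(c - 1)*(c + 4)*(c + 3)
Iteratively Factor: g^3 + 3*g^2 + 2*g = (g + 2)*(g^2 + g) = (g + 1)*(g + 2)*(g)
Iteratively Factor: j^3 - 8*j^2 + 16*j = (j)*(j^2 - 8*j + 16) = j*(j - 4)*(j - 4)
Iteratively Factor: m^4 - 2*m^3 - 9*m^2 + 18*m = (m - 3)*(m^3 + m^2 - 6*m) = (m - 3)*(m - 2)*(m^2 + 3*m) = (m - 3)*(m - 2)*(m + 3)*(m)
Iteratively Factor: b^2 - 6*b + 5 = (b - 1)*(b - 5)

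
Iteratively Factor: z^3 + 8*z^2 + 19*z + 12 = (z + 3)*(z^2 + 5*z + 4) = (z + 1)*(z + 3)*(z + 4)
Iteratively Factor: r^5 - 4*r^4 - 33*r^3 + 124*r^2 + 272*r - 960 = (r + 4)*(r^4 - 8*r^3 - r^2 + 128*r - 240) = (r - 3)*(r + 4)*(r^3 - 5*r^2 - 16*r + 80) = (r - 3)*(r + 4)^2*(r^2 - 9*r + 20) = (r - 5)*(r - 3)*(r + 4)^2*(r - 4)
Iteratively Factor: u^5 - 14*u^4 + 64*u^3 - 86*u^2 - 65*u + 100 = (u + 1)*(u^4 - 15*u^3 + 79*u^2 - 165*u + 100) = (u - 4)*(u + 1)*(u^3 - 11*u^2 + 35*u - 25) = (u - 5)*(u - 4)*(u + 1)*(u^2 - 6*u + 5) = (u - 5)*(u - 4)*(u - 1)*(u + 1)*(u - 5)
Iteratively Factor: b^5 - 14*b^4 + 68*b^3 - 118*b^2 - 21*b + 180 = (b + 1)*(b^4 - 15*b^3 + 83*b^2 - 201*b + 180) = (b - 5)*(b + 1)*(b^3 - 10*b^2 + 33*b - 36) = (b - 5)*(b - 3)*(b + 1)*(b^2 - 7*b + 12) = (b - 5)*(b - 3)^2*(b + 1)*(b - 4)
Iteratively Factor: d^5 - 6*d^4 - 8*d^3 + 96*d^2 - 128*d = (d - 2)*(d^4 - 4*d^3 - 16*d^2 + 64*d) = (d - 4)*(d - 2)*(d^3 - 16*d) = (d - 4)^2*(d - 2)*(d^2 + 4*d) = (d - 4)^2*(d - 2)*(d + 4)*(d)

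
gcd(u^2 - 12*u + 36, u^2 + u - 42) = u - 6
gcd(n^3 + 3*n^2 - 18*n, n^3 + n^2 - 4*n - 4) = 1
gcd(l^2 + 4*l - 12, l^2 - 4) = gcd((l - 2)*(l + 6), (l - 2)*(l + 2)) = l - 2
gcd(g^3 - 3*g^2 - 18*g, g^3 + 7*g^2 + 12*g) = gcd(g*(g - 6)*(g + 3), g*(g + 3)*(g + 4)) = g^2 + 3*g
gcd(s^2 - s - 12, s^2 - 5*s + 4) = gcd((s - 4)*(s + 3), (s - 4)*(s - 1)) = s - 4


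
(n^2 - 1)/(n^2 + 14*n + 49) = (n^2 - 1)/(n^2 + 14*n + 49)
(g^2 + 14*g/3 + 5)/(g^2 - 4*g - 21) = (g + 5/3)/(g - 7)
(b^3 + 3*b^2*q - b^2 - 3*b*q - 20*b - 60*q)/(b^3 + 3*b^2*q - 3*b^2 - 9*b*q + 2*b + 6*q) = (b^2 - b - 20)/(b^2 - 3*b + 2)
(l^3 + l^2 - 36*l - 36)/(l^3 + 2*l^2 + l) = (l^2 - 36)/(l*(l + 1))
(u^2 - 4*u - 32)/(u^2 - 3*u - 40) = (u + 4)/(u + 5)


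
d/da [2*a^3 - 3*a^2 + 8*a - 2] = 6*a^2 - 6*a + 8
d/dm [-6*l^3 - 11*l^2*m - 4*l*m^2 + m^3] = -11*l^2 - 8*l*m + 3*m^2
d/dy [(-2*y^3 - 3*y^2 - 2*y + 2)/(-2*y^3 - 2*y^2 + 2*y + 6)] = (-y^4 - 8*y^3 - 17*y^2 - 14*y - 8)/(2*(y^6 + 2*y^5 - y^4 - 8*y^3 - 5*y^2 + 6*y + 9))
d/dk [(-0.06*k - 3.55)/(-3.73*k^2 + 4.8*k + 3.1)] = (-0.2238*k^2 - 26.483*k + 16.854)/(13.9129*k^4 - 35.808*k^3 - 0.0860000000000021*k^2 + 29.76*k + 9.61)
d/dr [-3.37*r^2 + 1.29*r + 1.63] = 1.29 - 6.74*r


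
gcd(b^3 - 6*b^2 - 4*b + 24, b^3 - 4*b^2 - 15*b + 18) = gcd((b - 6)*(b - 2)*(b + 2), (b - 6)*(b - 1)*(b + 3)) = b - 6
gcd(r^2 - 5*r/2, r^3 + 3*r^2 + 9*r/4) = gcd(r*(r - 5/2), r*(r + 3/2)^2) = r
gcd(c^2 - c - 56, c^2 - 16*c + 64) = c - 8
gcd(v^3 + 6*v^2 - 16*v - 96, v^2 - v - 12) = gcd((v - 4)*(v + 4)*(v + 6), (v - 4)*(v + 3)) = v - 4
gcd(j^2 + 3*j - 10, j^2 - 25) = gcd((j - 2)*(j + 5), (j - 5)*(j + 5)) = j + 5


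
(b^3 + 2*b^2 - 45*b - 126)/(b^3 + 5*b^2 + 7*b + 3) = (b^2 - b - 42)/(b^2 + 2*b + 1)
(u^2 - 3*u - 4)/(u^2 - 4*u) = (u + 1)/u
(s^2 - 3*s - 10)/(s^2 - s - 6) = (s - 5)/(s - 3)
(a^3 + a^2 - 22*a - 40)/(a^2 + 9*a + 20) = (a^2 - 3*a - 10)/(a + 5)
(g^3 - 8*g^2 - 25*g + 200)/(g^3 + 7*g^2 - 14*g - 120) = (g^2 - 13*g + 40)/(g^2 + 2*g - 24)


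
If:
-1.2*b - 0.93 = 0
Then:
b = -0.78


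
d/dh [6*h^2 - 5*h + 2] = 12*h - 5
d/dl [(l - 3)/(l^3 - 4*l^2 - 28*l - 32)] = (-2*l^2 + 17*l - 58)/(l^5 - 10*l^4 - 20*l^3 + 200*l^2 + 640*l + 512)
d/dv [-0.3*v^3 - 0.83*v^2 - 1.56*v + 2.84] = -0.9*v^2 - 1.66*v - 1.56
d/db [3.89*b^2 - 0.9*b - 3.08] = 7.78*b - 0.9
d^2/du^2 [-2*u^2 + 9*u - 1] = -4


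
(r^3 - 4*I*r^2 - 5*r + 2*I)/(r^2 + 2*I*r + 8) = (r^2 - 2*I*r - 1)/(r + 4*I)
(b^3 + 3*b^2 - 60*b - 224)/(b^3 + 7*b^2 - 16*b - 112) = (b - 8)/(b - 4)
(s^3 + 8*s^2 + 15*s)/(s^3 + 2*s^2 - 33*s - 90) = s/(s - 6)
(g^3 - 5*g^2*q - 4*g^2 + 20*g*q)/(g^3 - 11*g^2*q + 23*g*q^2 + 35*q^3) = g*(4 - g)/(-g^2 + 6*g*q + 7*q^2)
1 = 1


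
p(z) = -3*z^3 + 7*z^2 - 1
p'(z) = -9*z^2 + 14*z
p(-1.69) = 33.47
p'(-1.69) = -49.36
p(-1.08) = 10.94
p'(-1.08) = -25.62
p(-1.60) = 29.21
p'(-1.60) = -45.44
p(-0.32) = -0.18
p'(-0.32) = -5.40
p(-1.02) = 9.47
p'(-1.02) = -23.64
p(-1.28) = 16.76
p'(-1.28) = -32.67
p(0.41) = -0.03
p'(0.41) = 4.23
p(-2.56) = 95.21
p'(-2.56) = -94.82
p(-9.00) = 2753.00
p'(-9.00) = -855.00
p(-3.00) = 143.00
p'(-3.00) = -123.00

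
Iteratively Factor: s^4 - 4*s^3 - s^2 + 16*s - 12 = (s - 2)*(s^3 - 2*s^2 - 5*s + 6) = (s - 2)*(s - 1)*(s^2 - s - 6) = (s - 3)*(s - 2)*(s - 1)*(s + 2)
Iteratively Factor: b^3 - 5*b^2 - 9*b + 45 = (b - 5)*(b^2 - 9) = (b - 5)*(b - 3)*(b + 3)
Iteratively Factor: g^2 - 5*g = (g)*(g - 5)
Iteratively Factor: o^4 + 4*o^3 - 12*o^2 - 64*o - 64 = (o - 4)*(o^3 + 8*o^2 + 20*o + 16) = (o - 4)*(o + 2)*(o^2 + 6*o + 8) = (o - 4)*(o + 2)^2*(o + 4)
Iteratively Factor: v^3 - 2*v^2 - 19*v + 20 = (v + 4)*(v^2 - 6*v + 5) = (v - 1)*(v + 4)*(v - 5)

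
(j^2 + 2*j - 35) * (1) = j^2 + 2*j - 35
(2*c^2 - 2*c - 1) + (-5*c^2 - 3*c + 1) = -3*c^2 - 5*c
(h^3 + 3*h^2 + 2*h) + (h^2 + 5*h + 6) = h^3 + 4*h^2 + 7*h + 6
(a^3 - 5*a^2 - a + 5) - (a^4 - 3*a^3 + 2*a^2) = -a^4 + 4*a^3 - 7*a^2 - a + 5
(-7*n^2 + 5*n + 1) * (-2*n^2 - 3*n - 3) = 14*n^4 + 11*n^3 + 4*n^2 - 18*n - 3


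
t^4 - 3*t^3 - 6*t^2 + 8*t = t*(t - 4)*(t - 1)*(t + 2)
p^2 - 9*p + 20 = (p - 5)*(p - 4)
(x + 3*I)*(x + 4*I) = x^2 + 7*I*x - 12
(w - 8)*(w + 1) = w^2 - 7*w - 8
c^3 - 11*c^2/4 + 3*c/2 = c*(c - 2)*(c - 3/4)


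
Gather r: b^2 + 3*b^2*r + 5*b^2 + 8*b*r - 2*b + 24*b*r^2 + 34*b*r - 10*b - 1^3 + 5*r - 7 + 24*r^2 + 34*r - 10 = 6*b^2 - 12*b + r^2*(24*b + 24) + r*(3*b^2 + 42*b + 39) - 18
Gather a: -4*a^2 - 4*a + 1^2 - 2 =-4*a^2 - 4*a - 1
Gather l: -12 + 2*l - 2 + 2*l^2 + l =2*l^2 + 3*l - 14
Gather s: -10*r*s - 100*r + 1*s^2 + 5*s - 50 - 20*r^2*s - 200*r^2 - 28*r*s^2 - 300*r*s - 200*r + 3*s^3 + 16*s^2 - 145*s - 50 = -200*r^2 - 300*r + 3*s^3 + s^2*(17 - 28*r) + s*(-20*r^2 - 310*r - 140) - 100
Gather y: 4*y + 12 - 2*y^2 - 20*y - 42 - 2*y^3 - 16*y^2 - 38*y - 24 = -2*y^3 - 18*y^2 - 54*y - 54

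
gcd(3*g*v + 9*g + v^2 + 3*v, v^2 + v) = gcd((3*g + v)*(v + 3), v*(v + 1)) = 1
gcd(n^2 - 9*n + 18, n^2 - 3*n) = n - 3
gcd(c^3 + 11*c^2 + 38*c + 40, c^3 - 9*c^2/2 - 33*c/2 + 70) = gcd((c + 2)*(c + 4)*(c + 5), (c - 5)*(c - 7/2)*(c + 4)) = c + 4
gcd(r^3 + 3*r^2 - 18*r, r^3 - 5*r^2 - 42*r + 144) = r^2 + 3*r - 18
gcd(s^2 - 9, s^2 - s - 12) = s + 3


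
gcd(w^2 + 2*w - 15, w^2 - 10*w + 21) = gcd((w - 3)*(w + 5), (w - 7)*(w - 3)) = w - 3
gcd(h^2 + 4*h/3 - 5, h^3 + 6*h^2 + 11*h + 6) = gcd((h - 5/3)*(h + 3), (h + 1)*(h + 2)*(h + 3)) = h + 3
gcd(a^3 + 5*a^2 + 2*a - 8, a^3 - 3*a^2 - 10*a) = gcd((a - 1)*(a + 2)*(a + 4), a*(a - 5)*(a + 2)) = a + 2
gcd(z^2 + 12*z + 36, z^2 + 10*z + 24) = z + 6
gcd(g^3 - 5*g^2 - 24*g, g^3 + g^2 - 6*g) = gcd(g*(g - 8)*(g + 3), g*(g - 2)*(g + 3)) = g^2 + 3*g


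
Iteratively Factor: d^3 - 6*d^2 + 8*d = (d - 2)*(d^2 - 4*d) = d*(d - 2)*(d - 4)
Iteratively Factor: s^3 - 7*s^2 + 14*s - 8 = (s - 4)*(s^2 - 3*s + 2) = (s - 4)*(s - 1)*(s - 2)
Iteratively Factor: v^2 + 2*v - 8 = (v + 4)*(v - 2)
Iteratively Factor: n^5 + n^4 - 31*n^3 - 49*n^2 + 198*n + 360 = (n + 2)*(n^4 - n^3 - 29*n^2 + 9*n + 180) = (n + 2)*(n + 3)*(n^3 - 4*n^2 - 17*n + 60) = (n - 3)*(n + 2)*(n + 3)*(n^2 - n - 20) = (n - 5)*(n - 3)*(n + 2)*(n + 3)*(n + 4)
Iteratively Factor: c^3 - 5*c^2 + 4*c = (c - 4)*(c^2 - c) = c*(c - 4)*(c - 1)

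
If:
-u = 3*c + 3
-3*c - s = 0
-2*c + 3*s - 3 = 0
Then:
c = -3/11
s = 9/11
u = -24/11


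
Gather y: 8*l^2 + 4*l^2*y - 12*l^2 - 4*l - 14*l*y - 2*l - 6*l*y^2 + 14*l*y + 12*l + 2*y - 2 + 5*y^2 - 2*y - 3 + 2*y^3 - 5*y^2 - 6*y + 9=-4*l^2 - 6*l*y^2 + 6*l + 2*y^3 + y*(4*l^2 - 6) + 4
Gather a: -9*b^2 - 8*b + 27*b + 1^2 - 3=-9*b^2 + 19*b - 2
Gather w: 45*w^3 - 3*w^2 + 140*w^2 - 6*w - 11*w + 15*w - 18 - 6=45*w^3 + 137*w^2 - 2*w - 24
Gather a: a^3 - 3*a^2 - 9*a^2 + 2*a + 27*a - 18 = a^3 - 12*a^2 + 29*a - 18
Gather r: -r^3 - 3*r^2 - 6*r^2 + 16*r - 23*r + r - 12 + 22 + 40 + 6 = -r^3 - 9*r^2 - 6*r + 56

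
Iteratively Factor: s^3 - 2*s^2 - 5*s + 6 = (s - 3)*(s^2 + s - 2) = (s - 3)*(s - 1)*(s + 2)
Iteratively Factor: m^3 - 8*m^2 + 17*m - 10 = (m - 2)*(m^2 - 6*m + 5) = (m - 5)*(m - 2)*(m - 1)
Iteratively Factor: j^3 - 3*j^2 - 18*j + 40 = (j - 2)*(j^2 - j - 20) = (j - 2)*(j + 4)*(j - 5)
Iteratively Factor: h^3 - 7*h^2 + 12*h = (h)*(h^2 - 7*h + 12) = h*(h - 3)*(h - 4)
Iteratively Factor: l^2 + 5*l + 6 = (l + 3)*(l + 2)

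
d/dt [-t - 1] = -1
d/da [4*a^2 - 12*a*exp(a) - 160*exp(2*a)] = -12*a*exp(a) + 8*a - 320*exp(2*a) - 12*exp(a)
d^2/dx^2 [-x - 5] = 0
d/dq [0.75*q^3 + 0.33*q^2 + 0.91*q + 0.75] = 2.25*q^2 + 0.66*q + 0.91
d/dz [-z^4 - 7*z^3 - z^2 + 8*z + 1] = -4*z^3 - 21*z^2 - 2*z + 8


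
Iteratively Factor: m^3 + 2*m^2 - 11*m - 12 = (m + 1)*(m^2 + m - 12) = (m + 1)*(m + 4)*(m - 3)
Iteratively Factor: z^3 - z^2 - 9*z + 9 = (z + 3)*(z^2 - 4*z + 3) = (z - 3)*(z + 3)*(z - 1)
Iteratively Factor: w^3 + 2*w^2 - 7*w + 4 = (w - 1)*(w^2 + 3*w - 4) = (w - 1)^2*(w + 4)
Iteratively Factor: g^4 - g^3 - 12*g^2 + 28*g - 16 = (g + 4)*(g^3 - 5*g^2 + 8*g - 4) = (g - 2)*(g + 4)*(g^2 - 3*g + 2) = (g - 2)^2*(g + 4)*(g - 1)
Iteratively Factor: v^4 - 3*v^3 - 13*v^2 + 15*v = (v)*(v^3 - 3*v^2 - 13*v + 15) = v*(v - 5)*(v^2 + 2*v - 3) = v*(v - 5)*(v - 1)*(v + 3)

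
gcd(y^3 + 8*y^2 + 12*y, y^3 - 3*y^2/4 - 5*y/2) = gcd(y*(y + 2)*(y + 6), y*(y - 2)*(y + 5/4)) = y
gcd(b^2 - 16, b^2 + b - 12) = b + 4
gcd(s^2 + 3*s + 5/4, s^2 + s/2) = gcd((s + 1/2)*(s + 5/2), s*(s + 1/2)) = s + 1/2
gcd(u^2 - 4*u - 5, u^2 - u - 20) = u - 5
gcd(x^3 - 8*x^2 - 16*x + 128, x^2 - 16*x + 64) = x - 8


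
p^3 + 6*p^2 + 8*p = p*(p + 2)*(p + 4)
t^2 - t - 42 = (t - 7)*(t + 6)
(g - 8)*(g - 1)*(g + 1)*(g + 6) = g^4 - 2*g^3 - 49*g^2 + 2*g + 48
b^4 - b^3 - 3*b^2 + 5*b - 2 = (b - 1)^3*(b + 2)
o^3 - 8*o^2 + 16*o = o*(o - 4)^2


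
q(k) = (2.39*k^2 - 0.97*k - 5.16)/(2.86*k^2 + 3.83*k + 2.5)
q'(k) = (-5.72*k - 3.83)*(2.39*k^2 - 0.97*k - 5.16)/(2.86*k^2 + 3.83*k + 2.5)^2 + (4.78*k - 0.97)/(2.86*k^2 + 3.83*k + 2.5) = (11.9279*k^2 + 41.4652*k + 17.3378)/(8.1796*k^4 + 21.9076*k^3 + 28.9689*k^2 + 19.15*k + 6.25)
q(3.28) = 0.38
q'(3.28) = 0.13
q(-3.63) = 1.14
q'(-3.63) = 0.03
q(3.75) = 0.43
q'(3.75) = 0.10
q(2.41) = 0.23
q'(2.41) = 0.23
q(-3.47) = 1.14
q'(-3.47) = 0.03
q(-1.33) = 0.15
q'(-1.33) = -2.75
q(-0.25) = -2.77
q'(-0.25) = 2.60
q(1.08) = -0.34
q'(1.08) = 0.76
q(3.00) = 0.34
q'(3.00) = 0.16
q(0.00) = -2.06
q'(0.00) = 2.77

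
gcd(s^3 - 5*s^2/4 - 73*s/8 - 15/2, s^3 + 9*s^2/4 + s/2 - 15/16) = s^2 + 11*s/4 + 15/8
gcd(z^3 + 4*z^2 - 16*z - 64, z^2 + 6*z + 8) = z + 4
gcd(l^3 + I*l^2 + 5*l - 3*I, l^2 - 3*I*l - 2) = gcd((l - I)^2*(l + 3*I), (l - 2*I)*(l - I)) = l - I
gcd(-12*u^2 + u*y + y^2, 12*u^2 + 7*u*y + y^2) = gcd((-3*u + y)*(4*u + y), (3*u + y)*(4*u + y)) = 4*u + y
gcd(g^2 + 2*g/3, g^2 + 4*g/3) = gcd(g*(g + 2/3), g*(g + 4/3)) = g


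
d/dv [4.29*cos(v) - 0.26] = -4.29*sin(v)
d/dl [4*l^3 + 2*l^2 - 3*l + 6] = 12*l^2 + 4*l - 3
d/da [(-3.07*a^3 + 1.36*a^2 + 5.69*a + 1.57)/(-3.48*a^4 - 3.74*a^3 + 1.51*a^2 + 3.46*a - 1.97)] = (-10.6836*a^6 + 9.4656*a^5 + 59.8543*a^4 + 43.1712*a^3 + 31.8728*a^2 - 10.0998*a - 16.6415)/(12.1104*a^8 + 26.0304*a^7 + 3.478*a^6 - 35.3764*a^5 - 9.8895*a^4 + 25.1848*a^3 + 6.0222*a^2 - 13.6324*a + 3.8809)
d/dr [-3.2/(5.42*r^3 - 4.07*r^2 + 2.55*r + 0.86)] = (52.032*r^2 - 26.048*r + 8.16)/(5.42*r^3 - 4.07*r^2 + 2.55*r + 0.86)^2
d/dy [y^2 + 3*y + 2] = 2*y + 3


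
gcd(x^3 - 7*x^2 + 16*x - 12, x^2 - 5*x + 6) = x^2 - 5*x + 6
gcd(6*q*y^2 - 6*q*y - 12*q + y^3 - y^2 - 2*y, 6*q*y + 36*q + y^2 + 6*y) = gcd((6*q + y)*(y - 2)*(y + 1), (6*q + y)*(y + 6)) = 6*q + y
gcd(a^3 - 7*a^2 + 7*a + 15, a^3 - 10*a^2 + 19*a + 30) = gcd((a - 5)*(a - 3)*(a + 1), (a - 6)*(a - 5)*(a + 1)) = a^2 - 4*a - 5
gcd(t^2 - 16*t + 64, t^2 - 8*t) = t - 8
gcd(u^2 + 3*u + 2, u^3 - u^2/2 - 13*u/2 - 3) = u + 2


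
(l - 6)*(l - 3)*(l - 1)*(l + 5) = l^4 - 5*l^3 - 23*l^2 + 117*l - 90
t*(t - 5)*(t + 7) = t^3 + 2*t^2 - 35*t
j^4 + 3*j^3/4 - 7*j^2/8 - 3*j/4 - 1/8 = (j - 1)*(j + 1/4)*(j + 1/2)*(j + 1)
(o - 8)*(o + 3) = o^2 - 5*o - 24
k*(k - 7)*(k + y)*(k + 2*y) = k^4 + 3*k^3*y - 7*k^3 + 2*k^2*y^2 - 21*k^2*y - 14*k*y^2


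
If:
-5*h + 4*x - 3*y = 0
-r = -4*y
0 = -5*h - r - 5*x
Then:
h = -31*y/45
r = 4*y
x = -y/9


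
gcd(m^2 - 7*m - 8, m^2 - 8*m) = m - 8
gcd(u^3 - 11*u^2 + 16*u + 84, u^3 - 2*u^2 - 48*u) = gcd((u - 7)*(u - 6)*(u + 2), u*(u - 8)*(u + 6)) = 1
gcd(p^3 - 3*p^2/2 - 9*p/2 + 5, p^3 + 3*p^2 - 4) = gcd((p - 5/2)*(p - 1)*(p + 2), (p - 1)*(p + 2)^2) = p^2 + p - 2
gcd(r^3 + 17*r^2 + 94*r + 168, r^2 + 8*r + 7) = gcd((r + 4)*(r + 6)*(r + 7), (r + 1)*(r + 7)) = r + 7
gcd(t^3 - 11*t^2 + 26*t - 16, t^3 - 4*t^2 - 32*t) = t - 8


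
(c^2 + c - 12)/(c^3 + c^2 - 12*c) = 1/c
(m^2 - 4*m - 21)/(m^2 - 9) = (m - 7)/(m - 3)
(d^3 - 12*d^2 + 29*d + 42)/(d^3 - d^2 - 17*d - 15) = (d^2 - 13*d + 42)/(d^2 - 2*d - 15)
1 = 1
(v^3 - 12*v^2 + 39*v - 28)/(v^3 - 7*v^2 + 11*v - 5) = (v^2 - 11*v + 28)/(v^2 - 6*v + 5)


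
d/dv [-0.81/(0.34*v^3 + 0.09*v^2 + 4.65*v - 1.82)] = (0.8262*v^2 + 0.1458*v + 3.7665)/(0.34*v^3 + 0.09*v^2 + 4.65*v - 1.82)^2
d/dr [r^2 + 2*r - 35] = 2*r + 2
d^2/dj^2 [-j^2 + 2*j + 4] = -2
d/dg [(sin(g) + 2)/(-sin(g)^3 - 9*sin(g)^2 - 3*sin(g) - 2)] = (2*sin(g)^3 + 15*sin(g)^2 + 36*sin(g) + 4)*cos(g)/(sin(g)^3 + 9*sin(g)^2 + 3*sin(g) + 2)^2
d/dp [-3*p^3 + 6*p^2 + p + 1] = -9*p^2 + 12*p + 1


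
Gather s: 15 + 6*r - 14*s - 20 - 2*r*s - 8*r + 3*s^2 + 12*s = -2*r + 3*s^2 + s*(-2*r - 2) - 5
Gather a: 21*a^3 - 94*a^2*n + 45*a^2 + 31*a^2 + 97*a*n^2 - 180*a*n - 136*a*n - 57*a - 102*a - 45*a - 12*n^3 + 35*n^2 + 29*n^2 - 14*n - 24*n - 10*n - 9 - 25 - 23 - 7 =21*a^3 + a^2*(76 - 94*n) + a*(97*n^2 - 316*n - 204) - 12*n^3 + 64*n^2 - 48*n - 64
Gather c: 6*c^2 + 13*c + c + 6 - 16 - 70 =6*c^2 + 14*c - 80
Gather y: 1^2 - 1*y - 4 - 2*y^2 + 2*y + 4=-2*y^2 + y + 1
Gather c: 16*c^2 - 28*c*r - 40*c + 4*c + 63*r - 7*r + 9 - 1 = 16*c^2 + c*(-28*r - 36) + 56*r + 8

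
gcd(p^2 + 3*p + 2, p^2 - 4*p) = 1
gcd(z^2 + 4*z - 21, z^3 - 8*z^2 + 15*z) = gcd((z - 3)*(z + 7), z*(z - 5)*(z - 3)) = z - 3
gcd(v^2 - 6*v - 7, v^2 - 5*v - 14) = v - 7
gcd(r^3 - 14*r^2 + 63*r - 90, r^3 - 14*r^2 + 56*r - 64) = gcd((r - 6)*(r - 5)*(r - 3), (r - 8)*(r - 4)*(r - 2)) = 1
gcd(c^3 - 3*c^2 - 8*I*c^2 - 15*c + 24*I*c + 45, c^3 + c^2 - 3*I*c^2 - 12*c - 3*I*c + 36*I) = c^2 + c*(-3 - 3*I) + 9*I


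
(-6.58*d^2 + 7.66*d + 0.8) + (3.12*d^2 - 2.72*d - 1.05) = -3.46*d^2 + 4.94*d - 0.25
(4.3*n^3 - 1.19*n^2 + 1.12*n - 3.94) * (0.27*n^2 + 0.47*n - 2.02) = 1.161*n^5 + 1.6997*n^4 - 8.9429*n^3 + 1.8664*n^2 - 4.1142*n + 7.9588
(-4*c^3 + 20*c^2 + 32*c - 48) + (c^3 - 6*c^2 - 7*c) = -3*c^3 + 14*c^2 + 25*c - 48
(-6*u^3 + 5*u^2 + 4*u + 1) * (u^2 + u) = -6*u^5 - u^4 + 9*u^3 + 5*u^2 + u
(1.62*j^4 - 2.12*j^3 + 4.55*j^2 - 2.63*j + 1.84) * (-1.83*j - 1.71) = -2.9646*j^5 + 1.1094*j^4 - 4.7013*j^3 - 2.9676*j^2 + 1.1301*j - 3.1464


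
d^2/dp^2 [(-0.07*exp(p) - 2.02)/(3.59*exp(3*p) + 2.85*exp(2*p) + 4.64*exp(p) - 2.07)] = (-3.608668*exp(6*p) - 236.454273*exp(5*p) - 223.248377*exp(4*p) - 138.763307*exp(3*p) - 217.716264*exp(2*p) - 91.830088*exp(p) - 19.701639)*exp(p)/(46.268279*exp(9*p) + 110.193255*exp(8*p) + 266.881677*exp(7*p) + 227.958984*exp(6*p) + 217.863762*exp(5*p) - 73.250037*exp(4*p) - 18.196363*exp(3*p) - 97.062921*exp(2*p) + 59.645808*exp(p) - 8.869743)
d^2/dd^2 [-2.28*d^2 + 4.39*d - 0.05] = -4.56000000000000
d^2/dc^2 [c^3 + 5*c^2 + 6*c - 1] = 6*c + 10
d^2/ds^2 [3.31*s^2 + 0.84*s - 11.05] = 6.62000000000000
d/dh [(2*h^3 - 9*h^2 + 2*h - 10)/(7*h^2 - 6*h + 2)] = 2*(7*h^4 - 12*h^3 + 26*h^2 + 52*h - 28)/(49*h^4 - 84*h^3 + 64*h^2 - 24*h + 4)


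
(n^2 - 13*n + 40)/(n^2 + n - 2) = (n^2 - 13*n + 40)/(n^2 + n - 2)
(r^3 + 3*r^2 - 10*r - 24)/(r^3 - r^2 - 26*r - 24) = (r^2 - r - 6)/(r^2 - 5*r - 6)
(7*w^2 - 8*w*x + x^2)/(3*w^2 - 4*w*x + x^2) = (-7*w + x)/(-3*w + x)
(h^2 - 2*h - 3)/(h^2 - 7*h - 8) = (h - 3)/(h - 8)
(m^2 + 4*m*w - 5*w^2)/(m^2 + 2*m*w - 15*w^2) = (-m + w)/(-m + 3*w)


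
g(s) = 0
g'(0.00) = 0.00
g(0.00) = 0.00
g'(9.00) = 0.00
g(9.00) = 0.00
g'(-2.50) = 0.00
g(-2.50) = 0.00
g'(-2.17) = 0.00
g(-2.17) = 0.00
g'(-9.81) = 0.00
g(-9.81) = 0.00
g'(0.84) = 0.00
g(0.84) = 0.00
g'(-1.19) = 0.00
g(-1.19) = 0.00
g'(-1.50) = 0.00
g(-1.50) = 0.00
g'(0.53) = 0.00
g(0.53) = 0.00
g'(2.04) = 0.00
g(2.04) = 0.00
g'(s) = 0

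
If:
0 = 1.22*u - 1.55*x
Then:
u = 1.27049180327869*x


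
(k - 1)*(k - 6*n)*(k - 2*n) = k^3 - 8*k^2*n - k^2 + 12*k*n^2 + 8*k*n - 12*n^2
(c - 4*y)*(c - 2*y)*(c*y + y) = c^3*y - 6*c^2*y^2 + c^2*y + 8*c*y^3 - 6*c*y^2 + 8*y^3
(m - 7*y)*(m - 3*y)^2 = m^3 - 13*m^2*y + 51*m*y^2 - 63*y^3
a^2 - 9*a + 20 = (a - 5)*(a - 4)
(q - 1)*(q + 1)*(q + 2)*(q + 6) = q^4 + 8*q^3 + 11*q^2 - 8*q - 12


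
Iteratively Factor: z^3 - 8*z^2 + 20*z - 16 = (z - 2)*(z^2 - 6*z + 8) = (z - 2)^2*(z - 4)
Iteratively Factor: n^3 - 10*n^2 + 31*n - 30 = (n - 2)*(n^2 - 8*n + 15) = (n - 5)*(n - 2)*(n - 3)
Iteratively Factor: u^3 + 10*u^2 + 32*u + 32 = (u + 4)*(u^2 + 6*u + 8) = (u + 4)^2*(u + 2)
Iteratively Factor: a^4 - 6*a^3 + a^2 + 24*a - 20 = (a + 2)*(a^3 - 8*a^2 + 17*a - 10) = (a - 5)*(a + 2)*(a^2 - 3*a + 2) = (a - 5)*(a - 2)*(a + 2)*(a - 1)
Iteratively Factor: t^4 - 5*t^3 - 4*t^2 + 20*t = (t - 2)*(t^3 - 3*t^2 - 10*t) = t*(t - 2)*(t^2 - 3*t - 10) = t*(t - 2)*(t + 2)*(t - 5)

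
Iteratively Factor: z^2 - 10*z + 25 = (z - 5)*(z - 5)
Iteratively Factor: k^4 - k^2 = (k + 1)*(k^3 - k^2) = k*(k + 1)*(k^2 - k) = k^2*(k + 1)*(k - 1)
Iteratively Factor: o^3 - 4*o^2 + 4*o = (o - 2)*(o^2 - 2*o) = o*(o - 2)*(o - 2)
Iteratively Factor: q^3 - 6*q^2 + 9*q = (q - 3)*(q^2 - 3*q) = (q - 3)^2*(q)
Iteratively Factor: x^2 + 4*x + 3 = (x + 1)*(x + 3)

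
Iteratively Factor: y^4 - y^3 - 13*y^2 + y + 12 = (y + 3)*(y^3 - 4*y^2 - y + 4) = (y + 1)*(y + 3)*(y^2 - 5*y + 4) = (y - 1)*(y + 1)*(y + 3)*(y - 4)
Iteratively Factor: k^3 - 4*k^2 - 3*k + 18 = (k + 2)*(k^2 - 6*k + 9) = (k - 3)*(k + 2)*(k - 3)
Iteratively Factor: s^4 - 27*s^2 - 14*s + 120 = (s - 5)*(s^3 + 5*s^2 - 2*s - 24) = (s - 5)*(s + 3)*(s^2 + 2*s - 8) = (s - 5)*(s - 2)*(s + 3)*(s + 4)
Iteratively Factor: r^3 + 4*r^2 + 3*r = (r)*(r^2 + 4*r + 3) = r*(r + 1)*(r + 3)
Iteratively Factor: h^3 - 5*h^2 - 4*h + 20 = (h - 5)*(h^2 - 4) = (h - 5)*(h - 2)*(h + 2)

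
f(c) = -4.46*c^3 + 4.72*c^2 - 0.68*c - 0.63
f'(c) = -13.38*c^2 + 9.44*c - 0.68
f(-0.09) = -0.53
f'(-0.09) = -1.64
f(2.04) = -20.24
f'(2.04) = -37.10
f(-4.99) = 674.45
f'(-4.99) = -380.95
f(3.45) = -129.94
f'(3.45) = -127.37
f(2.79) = -62.65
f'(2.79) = -78.49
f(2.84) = -66.65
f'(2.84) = -81.79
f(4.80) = -388.39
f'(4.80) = -263.64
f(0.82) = -0.47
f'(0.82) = -1.94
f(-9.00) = 3639.15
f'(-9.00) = -1169.42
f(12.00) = -7035.99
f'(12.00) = -1814.12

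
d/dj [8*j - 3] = 8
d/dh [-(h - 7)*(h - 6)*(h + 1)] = -3*h^2 + 24*h - 29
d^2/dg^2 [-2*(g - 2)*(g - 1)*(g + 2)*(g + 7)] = -24*g^2 - 72*g + 44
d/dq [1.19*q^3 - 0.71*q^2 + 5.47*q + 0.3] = 3.57*q^2 - 1.42*q + 5.47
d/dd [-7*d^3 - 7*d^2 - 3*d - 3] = -21*d^2 - 14*d - 3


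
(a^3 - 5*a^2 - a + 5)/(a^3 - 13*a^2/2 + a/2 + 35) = 2*(a^2 - 1)/(2*a^2 - 3*a - 14)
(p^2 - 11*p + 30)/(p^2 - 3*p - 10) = (p - 6)/(p + 2)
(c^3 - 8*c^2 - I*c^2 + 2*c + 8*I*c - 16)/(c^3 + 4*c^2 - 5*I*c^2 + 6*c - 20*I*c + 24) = (c^2 + c*(-8 - 2*I) + 16*I)/(c^2 + c*(4 - 6*I) - 24*I)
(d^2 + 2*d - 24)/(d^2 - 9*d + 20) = (d + 6)/(d - 5)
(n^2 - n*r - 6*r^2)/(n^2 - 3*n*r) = (n + 2*r)/n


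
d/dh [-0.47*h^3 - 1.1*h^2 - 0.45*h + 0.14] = -1.41*h^2 - 2.2*h - 0.45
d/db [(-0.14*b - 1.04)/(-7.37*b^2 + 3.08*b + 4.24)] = (-1.0318*b^2 - 15.3296*b + 2.6096)/(54.3169*b^4 - 45.3992*b^3 - 53.0112*b^2 + 26.1184*b + 17.9776)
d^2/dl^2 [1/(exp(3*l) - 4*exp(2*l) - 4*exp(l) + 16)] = ((-9*exp(2*l) + 16*exp(l) + 4)*(exp(3*l) - 4*exp(2*l) - 4*exp(l) + 16) + 2*(-3*exp(2*l) + 8*exp(l) + 4)^2*exp(l))*exp(l)/(exp(3*l) - 4*exp(2*l) - 4*exp(l) + 16)^3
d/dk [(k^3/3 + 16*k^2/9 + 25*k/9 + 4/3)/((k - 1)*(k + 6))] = (3*k^4 + 30*k^3 + k^2 - 216*k - 210)/(9*(k^4 + 10*k^3 + 13*k^2 - 60*k + 36))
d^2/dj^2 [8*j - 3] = 0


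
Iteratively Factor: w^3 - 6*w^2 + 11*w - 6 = (w - 2)*(w^2 - 4*w + 3) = (w - 2)*(w - 1)*(w - 3)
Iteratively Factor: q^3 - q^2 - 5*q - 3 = (q + 1)*(q^2 - 2*q - 3) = (q + 1)^2*(q - 3)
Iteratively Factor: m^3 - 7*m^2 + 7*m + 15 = (m - 3)*(m^2 - 4*m - 5) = (m - 3)*(m + 1)*(m - 5)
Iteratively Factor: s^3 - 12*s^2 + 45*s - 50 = (s - 5)*(s^2 - 7*s + 10) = (s - 5)*(s - 2)*(s - 5)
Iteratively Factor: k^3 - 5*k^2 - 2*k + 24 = (k - 3)*(k^2 - 2*k - 8) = (k - 4)*(k - 3)*(k + 2)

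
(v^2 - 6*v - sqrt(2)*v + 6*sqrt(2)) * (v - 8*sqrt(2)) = v^3 - 9*sqrt(2)*v^2 - 6*v^2 + 16*v + 54*sqrt(2)*v - 96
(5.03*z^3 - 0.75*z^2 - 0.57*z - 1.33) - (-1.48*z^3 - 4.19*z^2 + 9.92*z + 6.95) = 6.51*z^3 + 3.44*z^2 - 10.49*z - 8.28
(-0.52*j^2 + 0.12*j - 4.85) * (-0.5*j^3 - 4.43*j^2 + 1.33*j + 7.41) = 0.26*j^5 + 2.2436*j^4 + 1.2018*j^3 + 17.7919*j^2 - 5.5613*j - 35.9385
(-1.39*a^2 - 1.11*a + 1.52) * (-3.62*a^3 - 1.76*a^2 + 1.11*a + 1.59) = 5.0318*a^5 + 6.4646*a^4 - 5.0917*a^3 - 6.1174*a^2 - 0.0776999999999999*a + 2.4168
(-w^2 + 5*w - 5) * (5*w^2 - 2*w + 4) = -5*w^4 + 27*w^3 - 39*w^2 + 30*w - 20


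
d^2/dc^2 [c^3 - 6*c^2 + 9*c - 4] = 6*c - 12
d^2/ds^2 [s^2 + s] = 2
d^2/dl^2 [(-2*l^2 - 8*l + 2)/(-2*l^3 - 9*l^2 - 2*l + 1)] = 16/(8*l^3 + 12*l^2 + 6*l + 1)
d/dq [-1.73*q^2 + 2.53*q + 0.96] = 2.53 - 3.46*q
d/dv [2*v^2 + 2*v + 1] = 4*v + 2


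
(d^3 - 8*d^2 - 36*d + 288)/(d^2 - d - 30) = (d^2 - 2*d - 48)/(d + 5)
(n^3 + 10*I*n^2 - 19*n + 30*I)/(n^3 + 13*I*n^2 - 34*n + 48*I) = (n + 5*I)/(n + 8*I)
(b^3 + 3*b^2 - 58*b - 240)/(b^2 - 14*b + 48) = (b^2 + 11*b + 30)/(b - 6)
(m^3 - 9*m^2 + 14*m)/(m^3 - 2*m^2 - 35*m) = (m - 2)/(m + 5)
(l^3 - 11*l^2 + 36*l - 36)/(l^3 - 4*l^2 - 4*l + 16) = (l^2 - 9*l + 18)/(l^2 - 2*l - 8)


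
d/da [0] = 0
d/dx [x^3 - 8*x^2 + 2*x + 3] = 3*x^2 - 16*x + 2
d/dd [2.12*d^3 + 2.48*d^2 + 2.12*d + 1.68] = 6.36*d^2 + 4.96*d + 2.12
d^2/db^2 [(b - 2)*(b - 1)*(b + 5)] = 6*b + 4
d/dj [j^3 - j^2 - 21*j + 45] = 3*j^2 - 2*j - 21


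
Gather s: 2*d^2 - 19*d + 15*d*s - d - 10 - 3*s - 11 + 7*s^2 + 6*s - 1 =2*d^2 - 20*d + 7*s^2 + s*(15*d + 3) - 22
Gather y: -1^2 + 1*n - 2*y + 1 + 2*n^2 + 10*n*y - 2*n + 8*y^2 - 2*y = 2*n^2 - n + 8*y^2 + y*(10*n - 4)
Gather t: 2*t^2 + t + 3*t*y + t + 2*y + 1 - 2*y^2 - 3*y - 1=2*t^2 + t*(3*y + 2) - 2*y^2 - y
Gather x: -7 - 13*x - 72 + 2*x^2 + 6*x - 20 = 2*x^2 - 7*x - 99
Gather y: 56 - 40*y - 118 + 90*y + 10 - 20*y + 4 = 30*y - 48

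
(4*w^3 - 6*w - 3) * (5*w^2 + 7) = 20*w^5 - 2*w^3 - 15*w^2 - 42*w - 21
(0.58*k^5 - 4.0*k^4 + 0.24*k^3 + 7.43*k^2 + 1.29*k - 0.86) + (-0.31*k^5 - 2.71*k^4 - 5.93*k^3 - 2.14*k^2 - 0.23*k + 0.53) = 0.27*k^5 - 6.71*k^4 - 5.69*k^3 + 5.29*k^2 + 1.06*k - 0.33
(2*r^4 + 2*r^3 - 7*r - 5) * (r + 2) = 2*r^5 + 6*r^4 + 4*r^3 - 7*r^2 - 19*r - 10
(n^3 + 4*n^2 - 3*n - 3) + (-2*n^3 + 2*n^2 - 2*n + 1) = -n^3 + 6*n^2 - 5*n - 2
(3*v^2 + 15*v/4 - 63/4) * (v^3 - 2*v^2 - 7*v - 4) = 3*v^5 - 9*v^4/4 - 177*v^3/4 - 27*v^2/4 + 381*v/4 + 63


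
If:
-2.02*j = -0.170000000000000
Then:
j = 0.08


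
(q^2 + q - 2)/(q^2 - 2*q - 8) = (q - 1)/(q - 4)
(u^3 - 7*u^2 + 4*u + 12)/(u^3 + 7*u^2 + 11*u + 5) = (u^2 - 8*u + 12)/(u^2 + 6*u + 5)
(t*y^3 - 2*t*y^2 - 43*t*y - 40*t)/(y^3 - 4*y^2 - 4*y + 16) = t*(y^3 - 2*y^2 - 43*y - 40)/(y^3 - 4*y^2 - 4*y + 16)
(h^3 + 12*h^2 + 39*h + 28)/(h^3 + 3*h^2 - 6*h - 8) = (h + 7)/(h - 2)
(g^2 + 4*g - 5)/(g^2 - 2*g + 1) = (g + 5)/(g - 1)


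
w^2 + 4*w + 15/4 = (w + 3/2)*(w + 5/2)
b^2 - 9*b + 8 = (b - 8)*(b - 1)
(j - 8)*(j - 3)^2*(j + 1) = j^4 - 13*j^3 + 43*j^2 - 15*j - 72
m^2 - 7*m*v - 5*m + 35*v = (m - 5)*(m - 7*v)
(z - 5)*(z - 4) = z^2 - 9*z + 20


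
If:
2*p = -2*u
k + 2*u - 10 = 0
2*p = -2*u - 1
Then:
No Solution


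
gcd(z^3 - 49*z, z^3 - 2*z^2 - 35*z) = z^2 - 7*z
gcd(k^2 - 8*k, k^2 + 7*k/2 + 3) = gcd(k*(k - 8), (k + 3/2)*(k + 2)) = 1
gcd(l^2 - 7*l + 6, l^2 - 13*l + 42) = l - 6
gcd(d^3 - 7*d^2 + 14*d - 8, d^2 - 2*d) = d - 2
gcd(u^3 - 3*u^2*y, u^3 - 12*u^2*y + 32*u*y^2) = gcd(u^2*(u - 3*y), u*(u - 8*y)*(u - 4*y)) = u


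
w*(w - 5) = w^2 - 5*w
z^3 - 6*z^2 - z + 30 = (z - 5)*(z - 3)*(z + 2)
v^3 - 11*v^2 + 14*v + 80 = (v - 8)*(v - 5)*(v + 2)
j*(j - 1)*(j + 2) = j^3 + j^2 - 2*j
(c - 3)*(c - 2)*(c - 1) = c^3 - 6*c^2 + 11*c - 6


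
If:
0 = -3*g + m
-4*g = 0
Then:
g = 0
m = 0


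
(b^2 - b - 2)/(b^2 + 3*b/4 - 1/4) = 4*(b - 2)/(4*b - 1)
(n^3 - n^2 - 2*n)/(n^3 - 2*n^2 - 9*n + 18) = n*(n + 1)/(n^2 - 9)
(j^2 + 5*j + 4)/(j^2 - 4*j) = (j^2 + 5*j + 4)/(j*(j - 4))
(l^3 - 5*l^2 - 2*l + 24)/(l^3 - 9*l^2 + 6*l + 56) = (l - 3)/(l - 7)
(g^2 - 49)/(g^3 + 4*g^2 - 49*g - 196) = 1/(g + 4)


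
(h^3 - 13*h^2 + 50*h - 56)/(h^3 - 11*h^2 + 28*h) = (h - 2)/h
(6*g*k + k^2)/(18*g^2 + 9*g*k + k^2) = k/(3*g + k)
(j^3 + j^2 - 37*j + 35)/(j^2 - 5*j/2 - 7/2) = 2*(-j^3 - j^2 + 37*j - 35)/(-2*j^2 + 5*j + 7)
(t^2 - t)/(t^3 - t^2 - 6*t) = (1 - t)/(-t^2 + t + 6)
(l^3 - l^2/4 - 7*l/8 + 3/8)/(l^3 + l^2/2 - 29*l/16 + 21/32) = 4*(l + 1)/(4*l + 7)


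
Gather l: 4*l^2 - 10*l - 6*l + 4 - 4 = 4*l^2 - 16*l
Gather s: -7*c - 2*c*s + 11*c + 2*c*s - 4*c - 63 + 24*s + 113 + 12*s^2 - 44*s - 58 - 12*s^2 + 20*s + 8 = 0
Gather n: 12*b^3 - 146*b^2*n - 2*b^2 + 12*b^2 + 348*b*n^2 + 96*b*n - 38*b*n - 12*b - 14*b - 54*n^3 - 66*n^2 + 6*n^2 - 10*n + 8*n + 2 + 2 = 12*b^3 + 10*b^2 - 26*b - 54*n^3 + n^2*(348*b - 60) + n*(-146*b^2 + 58*b - 2) + 4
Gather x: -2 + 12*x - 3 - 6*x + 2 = 6*x - 3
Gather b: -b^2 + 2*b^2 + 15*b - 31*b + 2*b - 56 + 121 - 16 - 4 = b^2 - 14*b + 45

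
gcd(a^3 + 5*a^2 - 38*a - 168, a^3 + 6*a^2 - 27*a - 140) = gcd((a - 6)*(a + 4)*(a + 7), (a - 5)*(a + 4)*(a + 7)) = a^2 + 11*a + 28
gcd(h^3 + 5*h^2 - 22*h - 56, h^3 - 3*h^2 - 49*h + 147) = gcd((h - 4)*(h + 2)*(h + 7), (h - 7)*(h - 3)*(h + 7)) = h + 7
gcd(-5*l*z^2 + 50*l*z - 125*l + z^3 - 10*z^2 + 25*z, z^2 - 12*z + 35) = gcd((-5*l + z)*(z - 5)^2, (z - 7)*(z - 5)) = z - 5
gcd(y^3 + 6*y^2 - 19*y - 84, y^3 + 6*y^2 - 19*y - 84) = y^3 + 6*y^2 - 19*y - 84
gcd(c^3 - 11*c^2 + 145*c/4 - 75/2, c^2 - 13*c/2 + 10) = c - 5/2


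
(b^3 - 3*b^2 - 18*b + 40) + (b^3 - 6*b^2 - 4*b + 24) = 2*b^3 - 9*b^2 - 22*b + 64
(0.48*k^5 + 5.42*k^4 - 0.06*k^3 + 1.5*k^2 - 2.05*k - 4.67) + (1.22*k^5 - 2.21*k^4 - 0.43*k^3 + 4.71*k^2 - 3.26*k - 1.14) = 1.7*k^5 + 3.21*k^4 - 0.49*k^3 + 6.21*k^2 - 5.31*k - 5.81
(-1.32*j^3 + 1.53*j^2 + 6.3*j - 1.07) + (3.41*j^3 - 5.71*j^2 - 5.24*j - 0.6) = 2.09*j^3 - 4.18*j^2 + 1.06*j - 1.67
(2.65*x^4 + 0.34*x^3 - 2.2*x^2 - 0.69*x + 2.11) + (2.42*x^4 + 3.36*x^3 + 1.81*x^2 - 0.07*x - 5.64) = 5.07*x^4 + 3.7*x^3 - 0.39*x^2 - 0.76*x - 3.53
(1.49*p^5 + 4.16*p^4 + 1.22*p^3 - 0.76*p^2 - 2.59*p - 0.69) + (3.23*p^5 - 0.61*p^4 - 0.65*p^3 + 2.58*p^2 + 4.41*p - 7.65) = 4.72*p^5 + 3.55*p^4 + 0.57*p^3 + 1.82*p^2 + 1.82*p - 8.34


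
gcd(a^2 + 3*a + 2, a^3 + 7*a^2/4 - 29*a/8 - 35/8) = a + 1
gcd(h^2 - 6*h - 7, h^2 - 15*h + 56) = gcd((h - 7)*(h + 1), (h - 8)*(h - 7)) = h - 7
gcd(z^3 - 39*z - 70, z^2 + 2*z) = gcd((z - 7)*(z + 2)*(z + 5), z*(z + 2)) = z + 2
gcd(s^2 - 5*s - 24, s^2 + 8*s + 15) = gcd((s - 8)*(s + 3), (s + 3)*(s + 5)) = s + 3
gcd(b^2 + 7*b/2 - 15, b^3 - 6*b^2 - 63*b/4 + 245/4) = b - 5/2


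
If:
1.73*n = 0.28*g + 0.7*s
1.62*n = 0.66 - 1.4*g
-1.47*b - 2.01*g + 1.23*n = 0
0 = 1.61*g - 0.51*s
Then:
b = -0.03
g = 0.18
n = 0.25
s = 0.56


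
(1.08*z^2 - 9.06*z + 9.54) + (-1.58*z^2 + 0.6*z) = -0.5*z^2 - 8.46*z + 9.54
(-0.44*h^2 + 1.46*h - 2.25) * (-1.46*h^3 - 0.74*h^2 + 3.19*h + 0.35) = 0.6424*h^5 - 1.806*h^4 + 0.801*h^3 + 6.1684*h^2 - 6.6665*h - 0.7875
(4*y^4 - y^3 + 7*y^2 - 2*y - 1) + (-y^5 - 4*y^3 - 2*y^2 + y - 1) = -y^5 + 4*y^4 - 5*y^3 + 5*y^2 - y - 2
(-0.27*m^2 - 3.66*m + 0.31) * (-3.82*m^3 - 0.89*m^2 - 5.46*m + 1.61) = 1.0314*m^5 + 14.2215*m^4 + 3.5474*m^3 + 19.273*m^2 - 7.5852*m + 0.4991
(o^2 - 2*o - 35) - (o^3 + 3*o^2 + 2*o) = -o^3 - 2*o^2 - 4*o - 35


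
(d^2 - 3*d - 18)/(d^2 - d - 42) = (-d^2 + 3*d + 18)/(-d^2 + d + 42)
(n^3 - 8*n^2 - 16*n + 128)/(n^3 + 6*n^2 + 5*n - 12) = (n^2 - 12*n + 32)/(n^2 + 2*n - 3)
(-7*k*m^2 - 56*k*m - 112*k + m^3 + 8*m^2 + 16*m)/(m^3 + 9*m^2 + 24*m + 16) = (-7*k + m)/(m + 1)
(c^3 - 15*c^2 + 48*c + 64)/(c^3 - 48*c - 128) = (c^2 - 7*c - 8)/(c^2 + 8*c + 16)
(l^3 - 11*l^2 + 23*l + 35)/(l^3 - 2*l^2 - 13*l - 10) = (l - 7)/(l + 2)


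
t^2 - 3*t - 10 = (t - 5)*(t + 2)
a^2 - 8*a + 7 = (a - 7)*(a - 1)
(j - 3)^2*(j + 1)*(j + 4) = j^4 - j^3 - 17*j^2 + 21*j + 36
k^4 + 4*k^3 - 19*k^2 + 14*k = k*(k - 2)*(k - 1)*(k + 7)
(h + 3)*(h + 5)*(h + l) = h^3 + h^2*l + 8*h^2 + 8*h*l + 15*h + 15*l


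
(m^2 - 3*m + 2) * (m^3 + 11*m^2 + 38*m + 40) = m^5 + 8*m^4 + 7*m^3 - 52*m^2 - 44*m + 80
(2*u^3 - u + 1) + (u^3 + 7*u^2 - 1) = 3*u^3 + 7*u^2 - u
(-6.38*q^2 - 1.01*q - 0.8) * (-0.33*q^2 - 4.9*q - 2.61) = 2.1054*q^4 + 31.5953*q^3 + 21.8648*q^2 + 6.5561*q + 2.088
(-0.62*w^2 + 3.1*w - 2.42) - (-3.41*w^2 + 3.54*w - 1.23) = 2.79*w^2 - 0.44*w - 1.19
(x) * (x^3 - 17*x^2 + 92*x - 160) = x^4 - 17*x^3 + 92*x^2 - 160*x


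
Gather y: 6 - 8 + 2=0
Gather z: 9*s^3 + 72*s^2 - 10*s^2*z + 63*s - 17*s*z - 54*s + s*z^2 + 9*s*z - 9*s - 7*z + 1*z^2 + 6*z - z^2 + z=9*s^3 + 72*s^2 + s*z^2 + z*(-10*s^2 - 8*s)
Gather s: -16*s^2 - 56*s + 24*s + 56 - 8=-16*s^2 - 32*s + 48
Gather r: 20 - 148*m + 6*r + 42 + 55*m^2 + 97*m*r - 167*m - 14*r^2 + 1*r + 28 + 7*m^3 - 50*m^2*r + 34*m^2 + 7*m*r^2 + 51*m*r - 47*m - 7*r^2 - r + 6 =7*m^3 + 89*m^2 - 362*m + r^2*(7*m - 21) + r*(-50*m^2 + 148*m + 6) + 96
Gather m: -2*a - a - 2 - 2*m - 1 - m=-3*a - 3*m - 3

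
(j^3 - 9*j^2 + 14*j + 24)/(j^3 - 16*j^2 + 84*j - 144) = (j + 1)/(j - 6)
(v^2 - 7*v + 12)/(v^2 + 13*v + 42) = (v^2 - 7*v + 12)/(v^2 + 13*v + 42)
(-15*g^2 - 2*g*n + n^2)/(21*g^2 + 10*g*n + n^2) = (-5*g + n)/(7*g + n)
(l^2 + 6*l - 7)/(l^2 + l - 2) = (l + 7)/(l + 2)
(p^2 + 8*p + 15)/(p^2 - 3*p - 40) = (p + 3)/(p - 8)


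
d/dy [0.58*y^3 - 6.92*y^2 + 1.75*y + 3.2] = 1.74*y^2 - 13.84*y + 1.75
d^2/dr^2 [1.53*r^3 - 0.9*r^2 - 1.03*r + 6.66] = 9.18*r - 1.8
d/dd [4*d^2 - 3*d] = 8*d - 3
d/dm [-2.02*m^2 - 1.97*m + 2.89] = -4.04*m - 1.97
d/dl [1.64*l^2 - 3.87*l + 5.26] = 3.28*l - 3.87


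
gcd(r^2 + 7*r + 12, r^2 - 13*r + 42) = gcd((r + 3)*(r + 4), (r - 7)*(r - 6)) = 1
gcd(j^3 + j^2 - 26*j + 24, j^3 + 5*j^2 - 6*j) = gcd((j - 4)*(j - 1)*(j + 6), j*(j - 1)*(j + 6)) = j^2 + 5*j - 6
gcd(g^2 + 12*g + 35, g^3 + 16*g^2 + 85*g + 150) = g + 5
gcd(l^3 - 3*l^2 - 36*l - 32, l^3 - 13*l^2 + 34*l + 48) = l^2 - 7*l - 8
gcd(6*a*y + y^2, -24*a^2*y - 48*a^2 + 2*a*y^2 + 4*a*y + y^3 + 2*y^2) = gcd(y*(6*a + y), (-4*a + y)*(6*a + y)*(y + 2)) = 6*a + y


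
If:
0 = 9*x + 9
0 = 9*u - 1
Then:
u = 1/9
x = -1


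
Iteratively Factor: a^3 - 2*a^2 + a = (a - 1)*(a^2 - a) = a*(a - 1)*(a - 1)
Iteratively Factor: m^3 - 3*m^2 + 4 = (m - 2)*(m^2 - m - 2) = (m - 2)*(m + 1)*(m - 2)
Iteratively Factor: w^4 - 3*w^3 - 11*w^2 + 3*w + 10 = (w + 1)*(w^3 - 4*w^2 - 7*w + 10) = (w - 5)*(w + 1)*(w^2 + w - 2) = (w - 5)*(w - 1)*(w + 1)*(w + 2)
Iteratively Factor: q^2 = (q)*(q)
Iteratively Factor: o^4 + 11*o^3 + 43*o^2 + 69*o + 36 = (o + 3)*(o^3 + 8*o^2 + 19*o + 12) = (o + 3)^2*(o^2 + 5*o + 4) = (o + 3)^2*(o + 4)*(o + 1)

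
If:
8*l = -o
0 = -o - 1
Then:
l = 1/8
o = -1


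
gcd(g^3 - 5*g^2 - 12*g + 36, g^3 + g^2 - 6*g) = g^2 + g - 6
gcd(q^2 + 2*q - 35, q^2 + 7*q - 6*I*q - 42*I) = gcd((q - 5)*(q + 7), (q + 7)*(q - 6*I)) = q + 7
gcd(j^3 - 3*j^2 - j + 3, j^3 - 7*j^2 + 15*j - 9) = j^2 - 4*j + 3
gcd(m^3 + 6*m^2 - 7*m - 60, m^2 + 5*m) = m + 5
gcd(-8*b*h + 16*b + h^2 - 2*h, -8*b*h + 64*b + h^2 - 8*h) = 8*b - h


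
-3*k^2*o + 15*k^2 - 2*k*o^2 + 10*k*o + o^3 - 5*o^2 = (-3*k + o)*(k + o)*(o - 5)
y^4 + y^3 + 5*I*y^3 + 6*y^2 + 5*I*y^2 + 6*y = y*(y + 1)*(y - I)*(y + 6*I)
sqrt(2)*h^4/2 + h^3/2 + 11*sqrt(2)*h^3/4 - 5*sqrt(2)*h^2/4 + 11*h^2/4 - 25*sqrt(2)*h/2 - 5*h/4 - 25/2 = (h - 2)*(h + 5/2)*(h + 5)*(sqrt(2)*h/2 + 1/2)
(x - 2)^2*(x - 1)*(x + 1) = x^4 - 4*x^3 + 3*x^2 + 4*x - 4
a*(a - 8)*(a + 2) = a^3 - 6*a^2 - 16*a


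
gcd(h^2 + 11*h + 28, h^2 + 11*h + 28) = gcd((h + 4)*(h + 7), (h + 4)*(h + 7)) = h^2 + 11*h + 28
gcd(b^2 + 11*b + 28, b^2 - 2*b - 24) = b + 4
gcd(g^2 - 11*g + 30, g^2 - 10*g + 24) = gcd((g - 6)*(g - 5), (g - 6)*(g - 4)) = g - 6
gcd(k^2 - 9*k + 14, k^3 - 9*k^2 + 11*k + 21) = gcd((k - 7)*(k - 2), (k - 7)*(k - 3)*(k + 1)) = k - 7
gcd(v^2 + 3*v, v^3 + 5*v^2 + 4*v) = v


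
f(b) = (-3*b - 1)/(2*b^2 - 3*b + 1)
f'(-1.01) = -0.11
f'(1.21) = 85.74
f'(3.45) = 0.38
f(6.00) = -0.35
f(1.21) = -15.53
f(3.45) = -0.79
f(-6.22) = 0.18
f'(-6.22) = 0.02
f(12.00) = -0.15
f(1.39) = -7.45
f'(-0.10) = -3.64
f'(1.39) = 23.14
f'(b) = (3 - 4*b)*(-3*b - 1)/(2*b^2 - 3*b + 1)^2 - 3/(2*b^2 - 3*b + 1) = 2*(3*b^2 + 2*b - 3)/(4*b^4 - 12*b^3 + 13*b^2 - 6*b + 1)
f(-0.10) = -0.53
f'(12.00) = 0.01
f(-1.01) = 0.33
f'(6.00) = 0.08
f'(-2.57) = 0.05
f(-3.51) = 0.26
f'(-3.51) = 0.04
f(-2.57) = 0.31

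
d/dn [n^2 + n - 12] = 2*n + 1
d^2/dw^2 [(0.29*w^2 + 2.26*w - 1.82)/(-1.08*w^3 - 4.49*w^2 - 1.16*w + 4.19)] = (-0.676512*w^6 - 15.816384*w^5 - 38.101104*w^4 + 40.396268*w^3 + 78.3706500000001*w^2 - 148.814724*w + 41.226122)/(1.259712*w^9 + 15.711408*w^8 + 69.377796*w^7 + 109.607633*w^6 - 47.391996*w^5 - 266.782617*w^4 - 72.496516*w^3 + 219.566475*w^2 + 61.095228*w - 73.560059)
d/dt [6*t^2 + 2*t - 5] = 12*t + 2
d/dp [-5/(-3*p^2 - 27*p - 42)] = 5*(-2*p - 9)/(3*(p^2 + 9*p + 14)^2)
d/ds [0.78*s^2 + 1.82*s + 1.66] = 1.56*s + 1.82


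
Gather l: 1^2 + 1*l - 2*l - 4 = -l - 3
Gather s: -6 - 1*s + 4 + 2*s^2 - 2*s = 2*s^2 - 3*s - 2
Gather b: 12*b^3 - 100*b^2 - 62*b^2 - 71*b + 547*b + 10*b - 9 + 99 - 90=12*b^3 - 162*b^2 + 486*b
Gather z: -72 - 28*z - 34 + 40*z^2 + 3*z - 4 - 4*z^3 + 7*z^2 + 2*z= -4*z^3 + 47*z^2 - 23*z - 110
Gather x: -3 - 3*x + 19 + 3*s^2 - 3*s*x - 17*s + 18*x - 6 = 3*s^2 - 17*s + x*(15 - 3*s) + 10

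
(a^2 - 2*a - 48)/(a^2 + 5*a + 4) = (a^2 - 2*a - 48)/(a^2 + 5*a + 4)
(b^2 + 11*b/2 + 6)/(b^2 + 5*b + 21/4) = 2*(b + 4)/(2*b + 7)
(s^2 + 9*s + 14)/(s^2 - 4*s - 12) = (s + 7)/(s - 6)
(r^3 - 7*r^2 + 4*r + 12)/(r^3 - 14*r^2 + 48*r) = (r^2 - r - 2)/(r*(r - 8))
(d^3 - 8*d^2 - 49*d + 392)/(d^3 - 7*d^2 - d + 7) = (d^2 - d - 56)/(d^2 - 1)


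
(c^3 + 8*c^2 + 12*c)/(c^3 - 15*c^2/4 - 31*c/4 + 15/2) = 4*c*(c + 6)/(4*c^2 - 23*c + 15)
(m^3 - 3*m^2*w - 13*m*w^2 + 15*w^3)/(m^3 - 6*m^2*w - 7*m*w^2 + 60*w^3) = (-m + w)/(-m + 4*w)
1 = 1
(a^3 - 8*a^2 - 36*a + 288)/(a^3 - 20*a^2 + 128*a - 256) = (a^2 - 36)/(a^2 - 12*a + 32)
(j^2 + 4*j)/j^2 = (j + 4)/j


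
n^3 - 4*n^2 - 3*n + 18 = (n - 3)^2*(n + 2)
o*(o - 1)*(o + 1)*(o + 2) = o^4 + 2*o^3 - o^2 - 2*o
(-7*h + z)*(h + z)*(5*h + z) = -35*h^3 - 37*h^2*z - h*z^2 + z^3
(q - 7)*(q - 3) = q^2 - 10*q + 21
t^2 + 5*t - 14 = (t - 2)*(t + 7)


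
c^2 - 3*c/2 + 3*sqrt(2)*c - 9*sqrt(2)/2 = (c - 3/2)*(c + 3*sqrt(2))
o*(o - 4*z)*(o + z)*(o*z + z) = o^4*z - 3*o^3*z^2 + o^3*z - 4*o^2*z^3 - 3*o^2*z^2 - 4*o*z^3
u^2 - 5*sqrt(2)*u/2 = u*(u - 5*sqrt(2)/2)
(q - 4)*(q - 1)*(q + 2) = q^3 - 3*q^2 - 6*q + 8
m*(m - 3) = m^2 - 3*m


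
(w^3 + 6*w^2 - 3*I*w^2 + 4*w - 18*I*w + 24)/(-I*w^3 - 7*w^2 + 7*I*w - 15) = (I*w^2 + w*(4 + 6*I) + 24)/(w^2 - 8*I*w - 15)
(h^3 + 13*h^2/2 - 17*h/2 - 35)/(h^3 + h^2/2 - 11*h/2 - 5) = (h + 7)/(h + 1)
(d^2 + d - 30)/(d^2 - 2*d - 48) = (d - 5)/(d - 8)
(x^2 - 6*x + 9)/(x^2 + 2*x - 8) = (x^2 - 6*x + 9)/(x^2 + 2*x - 8)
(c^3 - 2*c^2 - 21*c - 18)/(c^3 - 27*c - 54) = (c + 1)/(c + 3)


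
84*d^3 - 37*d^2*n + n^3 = (-4*d + n)*(-3*d + n)*(7*d + n)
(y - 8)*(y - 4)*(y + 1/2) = y^3 - 23*y^2/2 + 26*y + 16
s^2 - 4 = (s - 2)*(s + 2)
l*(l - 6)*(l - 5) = l^3 - 11*l^2 + 30*l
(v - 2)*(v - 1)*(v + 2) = v^3 - v^2 - 4*v + 4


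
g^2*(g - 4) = g^3 - 4*g^2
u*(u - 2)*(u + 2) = u^3 - 4*u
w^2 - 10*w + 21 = (w - 7)*(w - 3)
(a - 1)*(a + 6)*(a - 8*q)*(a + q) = a^4 - 7*a^3*q + 5*a^3 - 8*a^2*q^2 - 35*a^2*q - 6*a^2 - 40*a*q^2 + 42*a*q + 48*q^2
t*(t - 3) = t^2 - 3*t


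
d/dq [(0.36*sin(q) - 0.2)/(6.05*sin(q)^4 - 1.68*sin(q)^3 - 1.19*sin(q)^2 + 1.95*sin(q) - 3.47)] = (-6.534*sin(q)^4 + 6.0496*sin(q)^3 - 0.5796*sin(q)^2 - 0.476*sin(q) - 0.8592)*cos(q)/(36.6025*sin(q)^8 - 20.328*sin(q)^7 - 11.5766*sin(q)^6 + 27.5934*sin(q)^5 - 47.1229*sin(q)^4 + 7.0182*sin(q)^3 + 12.0611*sin(q)^2 - 13.533*sin(q) + 12.0409)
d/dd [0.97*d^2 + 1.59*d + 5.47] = 1.94*d + 1.59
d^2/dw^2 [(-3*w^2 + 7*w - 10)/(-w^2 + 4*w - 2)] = 2*(5*w^3 + 12*w^2 - 78*w + 96)/(w^6 - 12*w^5 + 54*w^4 - 112*w^3 + 108*w^2 - 48*w + 8)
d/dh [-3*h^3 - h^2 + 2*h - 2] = -9*h^2 - 2*h + 2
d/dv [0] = 0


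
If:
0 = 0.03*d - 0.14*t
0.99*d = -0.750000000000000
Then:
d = -0.76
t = -0.16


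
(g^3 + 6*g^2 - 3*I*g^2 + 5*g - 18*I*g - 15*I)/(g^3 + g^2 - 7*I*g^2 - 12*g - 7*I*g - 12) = (g + 5)/(g - 4*I)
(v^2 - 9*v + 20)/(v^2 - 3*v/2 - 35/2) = 2*(v - 4)/(2*v + 7)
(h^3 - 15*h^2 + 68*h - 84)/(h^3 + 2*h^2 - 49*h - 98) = (h^2 - 8*h + 12)/(h^2 + 9*h + 14)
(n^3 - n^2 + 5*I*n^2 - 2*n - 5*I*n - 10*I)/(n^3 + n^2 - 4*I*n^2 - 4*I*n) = (n^2 + n*(-2 + 5*I) - 10*I)/(n*(n - 4*I))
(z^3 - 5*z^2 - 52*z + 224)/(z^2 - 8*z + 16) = (z^2 - z - 56)/(z - 4)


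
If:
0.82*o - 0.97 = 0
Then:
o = 1.18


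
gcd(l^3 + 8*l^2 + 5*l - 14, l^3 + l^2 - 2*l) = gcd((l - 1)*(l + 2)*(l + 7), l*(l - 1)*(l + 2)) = l^2 + l - 2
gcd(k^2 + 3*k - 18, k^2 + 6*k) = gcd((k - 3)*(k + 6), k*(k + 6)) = k + 6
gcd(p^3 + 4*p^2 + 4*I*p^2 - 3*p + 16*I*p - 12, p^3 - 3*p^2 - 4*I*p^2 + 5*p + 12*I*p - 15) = p + I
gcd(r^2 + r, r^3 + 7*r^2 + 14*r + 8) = r + 1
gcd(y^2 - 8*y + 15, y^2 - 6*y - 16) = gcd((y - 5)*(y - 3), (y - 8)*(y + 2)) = 1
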